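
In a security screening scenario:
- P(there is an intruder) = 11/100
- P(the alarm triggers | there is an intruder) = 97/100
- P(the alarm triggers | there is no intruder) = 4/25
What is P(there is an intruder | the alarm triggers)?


Using Bayes' theorem:
P(A|B) = P(B|A)·P(A) / P(B)

P(the alarm triggers) = 97/100 × 11/100 + 4/25 × 89/100
= 1067/10000 + 89/625 = 2491/10000

P(there is an intruder|the alarm triggers) = (1067/10000) / (2491/10000) = 1067/2491

P(there is an intruder|the alarm triggers) = 1067/2491 ≈ 42.83%


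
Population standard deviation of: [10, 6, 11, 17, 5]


Mean = 49/5
  (10-49/5)²=1/25
  (6-49/5)²=361/25
  (11-49/5)²=36/25
  (17-49/5)²=1296/25
  (5-49/5)²=576/25
Σ(x-μ)² = 454/5
σ² = (454/5)/5 = 454/25

σ = √(454/25) ≈ 4.2615


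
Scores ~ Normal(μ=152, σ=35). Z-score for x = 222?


z = (x - μ)/σ = (222 - 152)/35 = 2.0

z = 2.0


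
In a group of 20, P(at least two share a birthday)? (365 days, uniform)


P(all different) = Π(365-i)/365 for i=0..19
= 0.588562
P(match) = 1 - 0.588562 = 0.411438

P ≈ 0.4114 ≈ 41.14%


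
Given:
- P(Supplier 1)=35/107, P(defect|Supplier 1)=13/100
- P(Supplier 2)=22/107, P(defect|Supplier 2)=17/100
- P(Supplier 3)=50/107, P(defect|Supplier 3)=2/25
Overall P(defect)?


P(B) = Σ P(B|Aᵢ)×P(Aᵢ)
  13/100×35/107 = 91/2140
  17/100×22/107 = 187/5350
  2/25×50/107 = 4/107
Sum = 1229/10700

P(defect) = 1229/10700 ≈ 11.49%


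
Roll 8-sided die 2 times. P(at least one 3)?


P(no 3)^2 = (7/8)^2 = 49/64
P(≥1) = 1 - 49/64 = 15/64

P = 15/64 ≈ 23.44%


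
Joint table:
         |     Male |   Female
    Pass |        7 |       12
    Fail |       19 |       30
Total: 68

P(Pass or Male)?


P(Pass∨Male) = P(Pass) + P(Male) - P(Pass∧Male)
= (19 + 26 - 7)/68 = 38/68 = 19/34

P = 19/34 ≈ 55.88%


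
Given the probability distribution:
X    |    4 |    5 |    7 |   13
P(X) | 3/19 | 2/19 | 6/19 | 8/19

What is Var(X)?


E[X] = 168/19
E[X²] = 1744/19
Var(X) = E[X²] - (E[X])² = 1744/19 - 28224/361 = 4912/361

Var(X) = 4912/361 ≈ 13.6066


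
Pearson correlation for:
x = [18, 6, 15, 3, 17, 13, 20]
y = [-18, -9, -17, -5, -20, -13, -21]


n=7, Σx=92, Σy=-103, Σxy=-1577, Σx²=1452, Σy²=1729
r = (7×(-1577) - 92×(-103))/√((7×1452 - 92²)(7×1729 - (-103)²))
= -1563/√(1700×1494) = -1563/√2539800 ≈ -1563/1593.6750 ≈ -0.9808

r ≈ -0.9808


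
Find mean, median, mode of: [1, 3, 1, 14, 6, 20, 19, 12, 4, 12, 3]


Sorted: [1, 1, 3, 3, 4, 6, 12, 12, 14, 19, 20]
Mean = 95/11
Median = 6
Freq: {1: 2, 3: 2, 14: 1, 6: 1, 20: 1, 19: 1, 12: 2, 4: 1}
Mode: [1, 3, 12]

Mean=95/11, Median=6, Mode=[1, 3, 12]


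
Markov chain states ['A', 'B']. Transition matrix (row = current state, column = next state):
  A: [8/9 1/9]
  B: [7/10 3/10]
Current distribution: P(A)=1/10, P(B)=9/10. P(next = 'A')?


P(next=A) = Σᵢ P(now=i)×P(i→A)
= 1/10×8/9 + 9/10×7/10
= 4/45 + 63/100 = 647/900

P = 647/900 ≈ 0.7189


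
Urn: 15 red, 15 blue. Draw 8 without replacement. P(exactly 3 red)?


Hypergeometric: C(15,3)×C(15,5)/C(30,8)
= 455×3003/5852925 = 7007/30015

P(X=3) = 7007/30015 ≈ 23.34%


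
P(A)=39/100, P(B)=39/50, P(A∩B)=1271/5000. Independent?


P(A)×P(B) = 1521/5000
P(A∩B) = 1271/5000
Not equal → NOT independent

No, not independent


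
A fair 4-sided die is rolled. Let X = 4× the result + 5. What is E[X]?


E[die] = (1+4)/2 = 5/2
E[X] = 4×5/2 + 5 = 15

E[X] = 15


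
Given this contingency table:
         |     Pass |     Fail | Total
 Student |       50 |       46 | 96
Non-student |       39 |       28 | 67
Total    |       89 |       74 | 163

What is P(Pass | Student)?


P(Pass | Student) = 50/(50+46) = 50/96 = 25/48

P(Pass|Student) = 25/48 ≈ 52.08%


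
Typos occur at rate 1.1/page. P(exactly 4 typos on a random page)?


Poisson(λ=1.1): P(X=4) = e^(-λ)×λ^k/k!
= e^(-1.1) × 1.1^4 / 4!
≈ 0.3328710837 × 1.4641 / 24 ≈ 0.020307

P(X=4) ≈ 0.020307 ≈ 2.03%


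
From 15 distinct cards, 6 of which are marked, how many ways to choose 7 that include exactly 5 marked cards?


Choose 5 of the 6 marked cards and 2 of the other 9 cards:
C(6,5)×C(9,2) = 6×36 = 216

216


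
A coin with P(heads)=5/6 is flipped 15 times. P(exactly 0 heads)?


Binomial: P(X=0) = C(15,0)×p^0×(1-p)^15
= 1 × 1 × 1/470184984576 = 1/470184984576

P(X=0) = 1/470184984576 ≈ 0.00%


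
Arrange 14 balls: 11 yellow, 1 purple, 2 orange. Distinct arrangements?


14!/(11!×1!×2!) = 1092

1092


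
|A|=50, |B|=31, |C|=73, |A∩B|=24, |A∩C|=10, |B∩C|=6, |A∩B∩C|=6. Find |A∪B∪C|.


|A∪B∪C| = 50+31+73-24-10-6+6 = 120

|A∪B∪C| = 120


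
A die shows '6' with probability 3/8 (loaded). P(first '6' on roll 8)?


Geometric: P(X=8) = (1-p)^(k-1)×p = (5/8)^7×3/8 = 234375/16777216

P(X=8) = 234375/16777216 ≈ 1.40%


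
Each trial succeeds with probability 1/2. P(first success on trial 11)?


Geometric: P(X=11) = (1-p)^(k-1)×p = (1/2)^10×1/2 = 1/2048

P(X=11) = 1/2048 ≈ 0.05%


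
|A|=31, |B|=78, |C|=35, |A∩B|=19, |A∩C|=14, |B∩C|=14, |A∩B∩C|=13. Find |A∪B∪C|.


|A∪B∪C| = 31+78+35-19-14-14+13 = 110

|A∪B∪C| = 110


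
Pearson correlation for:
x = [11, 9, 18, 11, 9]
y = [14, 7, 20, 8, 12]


n=5, Σx=58, Σy=61, Σxy=773, Σx²=728, Σy²=853
r = (5×773 - 58×61)/√((5×728 - 58²)(5×853 - 61²))
= 327/√(276×544) = 327/√150144 ≈ 327/387.4842 ≈ 0.8439

r ≈ 0.8439


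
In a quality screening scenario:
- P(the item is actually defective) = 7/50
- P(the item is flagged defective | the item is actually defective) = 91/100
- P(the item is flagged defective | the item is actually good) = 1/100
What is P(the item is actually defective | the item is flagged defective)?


Using Bayes' theorem:
P(A|B) = P(B|A)·P(A) / P(B)

P(the item is flagged defective) = 91/100 × 7/50 + 1/100 × 43/50
= 637/5000 + 43/5000 = 17/125

P(the item is actually defective|the item is flagged defective) = (637/5000) / (17/125) = 637/680

P(the item is actually defective|the item is flagged defective) = 637/680 ≈ 93.68%


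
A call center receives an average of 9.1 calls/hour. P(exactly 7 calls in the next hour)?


Poisson(λ=9.1): P(X=7) = e^(-λ)×λ^k/k!
= e^(-9.1) × 9.1^7 / 7!
≈ 0.0001116658085 × 5167610.19357 / 5040 ≈ 0.114493

P(X=7) ≈ 0.114493 ≈ 11.45%


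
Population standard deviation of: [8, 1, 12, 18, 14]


Mean = 53/5
  (8-53/5)²=169/25
  (1-53/5)²=2304/25
  (12-53/5)²=49/25
  (18-53/5)²=1369/25
  (14-53/5)²=289/25
Σ(x-μ)² = 836/5
σ² = (836/5)/5 = 836/25

σ = √(836/25) ≈ 5.7827


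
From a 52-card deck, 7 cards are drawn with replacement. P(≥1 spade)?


P(not a spade) = 39/52 = 3/4
P(none in 7 draws) = (3/4)^7 = 2187/16384
P(≥1 spade) = 1 - 2187/16384 = 14197/16384

P = 14197/16384 ≈ 86.65%


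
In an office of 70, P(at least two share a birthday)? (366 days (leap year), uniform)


P(all different) = Π(366-i)/366 for i=0..69
= 0.000858
P(match) = 1 - 0.000858 = 0.999142

P ≈ 0.9991 ≈ 99.91%


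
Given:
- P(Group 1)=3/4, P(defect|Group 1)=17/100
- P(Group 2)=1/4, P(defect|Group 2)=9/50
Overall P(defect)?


P(B) = Σ P(B|Aᵢ)×P(Aᵢ)
  17/100×3/4 = 51/400
  9/50×1/4 = 9/200
Sum = 69/400

P(defect) = 69/400 ≈ 17.25%


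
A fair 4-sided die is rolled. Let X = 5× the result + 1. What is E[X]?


E[die] = (1+4)/2 = 5/2
E[X] = 5×5/2 + 1 = 27/2

E[X] = 27/2


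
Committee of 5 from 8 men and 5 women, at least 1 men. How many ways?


Count by #men:
  1M,4W: C(8,1)×C(5,4)=40
  2M,3W: C(8,2)×C(5,3)=280
  3M,2W: C(8,3)×C(5,2)=560
  4M,1W: C(8,4)×C(5,1)=350
  5M,0W: C(8,5)×C(5,0)=56
Total = 1286

1286


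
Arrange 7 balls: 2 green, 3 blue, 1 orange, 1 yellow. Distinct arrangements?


7!/(2!×3!×1!×1!) = 420

420


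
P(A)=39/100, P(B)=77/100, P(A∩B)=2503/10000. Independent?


P(A)×P(B) = 3003/10000
P(A∩B) = 2503/10000
Not equal → NOT independent

No, not independent


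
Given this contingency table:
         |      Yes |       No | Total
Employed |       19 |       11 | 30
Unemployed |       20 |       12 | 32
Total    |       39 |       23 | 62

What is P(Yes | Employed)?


P(Yes | Employed) = 19/(19+11) = 19/30

P(Yes|Employed) = 19/30 ≈ 63.33%


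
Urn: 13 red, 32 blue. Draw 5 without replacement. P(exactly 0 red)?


Hypergeometric: C(13,0)×C(32,5)/C(45,5)
= 1×201376/1221759 = 28768/174537

P(X=0) = 28768/174537 ≈ 16.48%


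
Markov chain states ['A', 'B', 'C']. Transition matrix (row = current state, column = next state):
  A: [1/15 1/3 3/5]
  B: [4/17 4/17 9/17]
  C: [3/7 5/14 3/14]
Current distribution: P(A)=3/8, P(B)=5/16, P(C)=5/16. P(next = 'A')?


P(next=A) = Σᵢ P(now=i)×P(i→A)
= 3/8×1/15 + 5/16×4/17 + 5/16×3/7
= 1/40 + 5/68 + 15/112 = 2213/9520

P = 2213/9520 ≈ 0.2325


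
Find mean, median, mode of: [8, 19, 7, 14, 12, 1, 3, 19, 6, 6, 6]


Sorted: [1, 3, 6, 6, 6, 7, 8, 12, 14, 19, 19]
Mean = 101/11
Median = 7
Freq: {8: 1, 19: 2, 7: 1, 14: 1, 12: 1, 1: 1, 3: 1, 6: 3}
Mode: [6]

Mean=101/11, Median=7, Mode=6


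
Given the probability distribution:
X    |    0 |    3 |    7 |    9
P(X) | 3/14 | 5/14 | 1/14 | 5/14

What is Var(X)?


E[X] = 67/14
E[X²] = 499/14
Var(X) = E[X²] - (E[X])² = 499/14 - 4489/196 = 2497/196

Var(X) = 2497/196 ≈ 12.7398


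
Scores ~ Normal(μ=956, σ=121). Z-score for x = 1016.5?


z = (x - μ)/σ = (1016.5 - 956)/121 = 0.5

z = 0.5


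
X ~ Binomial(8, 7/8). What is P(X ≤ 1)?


P(X ≤ 1) = Σ P(X=i) for i=0..1
P(X=0) = 1/16777216
P(X=1) = 7/2097152
Sum = 57/16777216

P(X ≤ 1) = 57/16777216 ≈ 0.00%


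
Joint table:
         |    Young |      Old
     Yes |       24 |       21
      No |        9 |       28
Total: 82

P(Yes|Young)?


P(Yes|Young) = 24/(24+9) = 24/33 = 8/11

P = 8/11 ≈ 72.73%


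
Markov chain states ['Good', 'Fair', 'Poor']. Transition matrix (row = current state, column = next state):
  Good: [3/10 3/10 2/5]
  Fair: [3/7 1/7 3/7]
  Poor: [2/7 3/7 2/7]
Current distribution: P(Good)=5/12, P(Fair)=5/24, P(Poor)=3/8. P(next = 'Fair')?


P(next=Fair) = Σᵢ P(now=i)×P(i→Fair)
= 5/12×3/10 + 5/24×1/7 + 3/8×3/7
= 1/8 + 5/168 + 9/56 = 53/168

P = 53/168 ≈ 0.3155


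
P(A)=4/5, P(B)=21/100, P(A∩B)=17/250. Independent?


P(A)×P(B) = 21/125
P(A∩B) = 17/250
Not equal → NOT independent

No, not independent


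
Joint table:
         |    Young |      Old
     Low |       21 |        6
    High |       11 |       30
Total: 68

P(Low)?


P(Low) = (21+6)/68 = 27/68

P(Low) = 27/68 ≈ 39.71%


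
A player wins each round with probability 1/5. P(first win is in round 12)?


Geometric: P(X=12) = (1-p)^(k-1)×p = (4/5)^11×1/5 = 4194304/244140625

P(X=12) = 4194304/244140625 ≈ 1.72%


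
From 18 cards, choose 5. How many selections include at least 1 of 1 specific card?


Complement: C(18,5) - C(17,5) = 8568 - 6188 = 2380

2380


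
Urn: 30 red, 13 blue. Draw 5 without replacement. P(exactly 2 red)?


Hypergeometric: C(30,2)×C(13,3)/C(43,5)
= 435×286/962598 = 1595/12341

P(X=2) = 1595/12341 ≈ 12.92%


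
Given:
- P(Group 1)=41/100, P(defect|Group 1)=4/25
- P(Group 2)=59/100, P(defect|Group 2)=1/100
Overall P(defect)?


P(B) = Σ P(B|Aᵢ)×P(Aᵢ)
  4/25×41/100 = 41/625
  1/100×59/100 = 59/10000
Sum = 143/2000

P(defect) = 143/2000 ≈ 7.15%


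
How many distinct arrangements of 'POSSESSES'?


Letters: 9, freq: {'P': 1, 'O': 1, 'S': 5, 'E': 2}
9!/(1!×1!×5!×2!) = 362880/240 = 1512

1512


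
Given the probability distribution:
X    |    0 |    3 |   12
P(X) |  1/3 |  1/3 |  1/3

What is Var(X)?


E[X] = 5
E[X²] = 51
Var(X) = E[X²] - (E[X])² = 51 - 25 = 26

Var(X) = 26 ≈ 26.0000


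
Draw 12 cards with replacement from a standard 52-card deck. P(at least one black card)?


P(not a black card) = 26/52 = 1/2
P(none in 12 draws) = (1/2)^12 = 1/4096
P(≥1 black card) = 1 - 1/4096 = 4095/4096

P = 4095/4096 ≈ 99.98%


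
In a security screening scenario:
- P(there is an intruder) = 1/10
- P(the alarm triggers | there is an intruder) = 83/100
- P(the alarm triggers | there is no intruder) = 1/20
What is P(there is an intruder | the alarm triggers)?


Using Bayes' theorem:
P(A|B) = P(B|A)·P(A) / P(B)

P(the alarm triggers) = 83/100 × 1/10 + 1/20 × 9/10
= 83/1000 + 9/200 = 16/125

P(there is an intruder|the alarm triggers) = (83/1000) / (16/125) = 83/128

P(there is an intruder|the alarm triggers) = 83/128 ≈ 64.84%


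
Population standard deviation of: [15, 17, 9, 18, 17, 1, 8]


Mean = 85/7
  (15-85/7)²=400/49
  (17-85/7)²=1156/49
  (9-85/7)²=484/49
  (18-85/7)²=1681/49
  (17-85/7)²=1156/49
  (1-85/7)²=6084/49
  (8-85/7)²=841/49
Σ(x-μ)² = 1686/7
σ² = (1686/7)/7 = 1686/49

σ = √(1686/49) ≈ 5.8658


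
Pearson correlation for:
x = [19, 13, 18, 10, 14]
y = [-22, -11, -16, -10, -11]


n=5, Σx=74, Σy=-70, Σxy=-1103, Σx²=1150, Σy²=1082
r = (5×(-1103) - 74×(-70))/√((5×1150 - 74²)(5×1082 - (-70)²))
= -335/√(274×510) = -335/√139740 ≈ -335/373.8181 ≈ -0.8962

r ≈ -0.8962


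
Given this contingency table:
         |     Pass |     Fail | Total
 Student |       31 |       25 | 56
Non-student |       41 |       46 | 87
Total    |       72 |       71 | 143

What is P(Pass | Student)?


P(Pass | Student) = 31/(31+25) = 31/56

P(Pass|Student) = 31/56 ≈ 55.36%


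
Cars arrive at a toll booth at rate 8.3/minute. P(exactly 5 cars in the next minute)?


Poisson(λ=8.3): P(X=5) = e^(-λ)×λ^k/k!
= e^(-8.3) × 8.3^5 / 5!
≈ 0.0002485168271 × 39390.40643 / 120 ≈ 0.081576

P(X=5) ≈ 0.081576 ≈ 8.16%


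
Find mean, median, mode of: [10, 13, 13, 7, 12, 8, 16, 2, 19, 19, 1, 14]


Sorted: [1, 2, 7, 8, 10, 12, 13, 13, 14, 16, 19, 19]
Mean = 134/12 = 67/6
Median = 25/2
Freq: {10: 1, 13: 2, 7: 1, 12: 1, 8: 1, 16: 1, 2: 1, 19: 2, 1: 1, 14: 1}
Mode: [13, 19]

Mean=67/6, Median=25/2, Mode=[13, 19]


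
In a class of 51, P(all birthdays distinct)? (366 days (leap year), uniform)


P(all different) = Π(366-i)/366 for i=0..50
= (366/366)×(365/366)×...×(316/366)
= 0.025839

P ≈ 0.0258 ≈ 2.58%


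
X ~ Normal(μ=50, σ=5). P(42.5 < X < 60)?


z₁=(42.5-50)/5=-1.5, z₂=(60-50)/5=2.0
P = Φ(2.0) - Φ(-1.5) = 0.977250 - 0.066807 = 0.910443 ≈ 0.9104

P(42.5 < X < 60) ≈ 0.9104


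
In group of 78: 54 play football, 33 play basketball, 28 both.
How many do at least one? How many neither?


|A∪B| = 54+33-28 = 59
Neither = 78-59 = 19

At least one: 59; Neither: 19


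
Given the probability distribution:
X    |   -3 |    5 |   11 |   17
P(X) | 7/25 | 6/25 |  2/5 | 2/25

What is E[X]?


E[X] = Σ x·P(X=x)
= (-3)×(7/25) + (5)×(6/25) + (11)×(2/5) + (17)×(2/25)
= 153/25

E[X] = 153/25


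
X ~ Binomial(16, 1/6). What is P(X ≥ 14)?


P(X ≥ 14) = Σ P(X=i) for i=14..16
P(X=14) = 125/117546246144
P(X=15) = 5/176319369216
P(X=16) = 1/2821109907456
Sum = 1027/940369969152

P(X ≥ 14) = 1027/940369969152 ≈ 0.00%


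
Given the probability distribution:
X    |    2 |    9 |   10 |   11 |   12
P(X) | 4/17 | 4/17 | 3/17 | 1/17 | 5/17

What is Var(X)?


E[X] = 145/17
E[X²] = 1481/17
Var(X) = E[X²] - (E[X])² = 1481/17 - 21025/289 = 4152/289

Var(X) = 4152/289 ≈ 14.3668


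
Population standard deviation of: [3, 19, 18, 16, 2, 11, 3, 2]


Mean = 74/8 = 37/4
  (3-37/4)²=625/16
  (19-37/4)²=1521/16
  (18-37/4)²=1225/16
  (16-37/4)²=729/16
  (2-37/4)²=841/16
  (11-37/4)²=49/16
  (3-37/4)²=625/16
  (2-37/4)²=841/16
Σ(x-μ)² = 807/2
σ² = (807/2)/8 = 807/16

σ = √(807/16) ≈ 7.1019


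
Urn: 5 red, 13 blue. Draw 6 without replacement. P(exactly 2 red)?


Hypergeometric: C(5,2)×C(13,4)/C(18,6)
= 10×715/18564 = 275/714

P(X=2) = 275/714 ≈ 38.52%


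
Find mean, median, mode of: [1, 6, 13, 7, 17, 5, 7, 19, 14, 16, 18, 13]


Sorted: [1, 5, 6, 7, 7, 13, 13, 14, 16, 17, 18, 19]
Mean = 136/12 = 34/3
Median = 13
Freq: {1: 1, 6: 1, 13: 2, 7: 2, 17: 1, 5: 1, 19: 1, 14: 1, 16: 1, 18: 1}
Mode: [7, 13]

Mean=34/3, Median=13, Mode=[7, 13]


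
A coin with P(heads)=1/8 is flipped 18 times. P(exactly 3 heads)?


Binomial: P(X=3) = C(18,3)×p^3×(1-p)^15
= 816 × 1/512 × 4747561509943/35184372088832 = 242125637007093/1125899906842624

P(X=3) = 242125637007093/1125899906842624 ≈ 21.51%


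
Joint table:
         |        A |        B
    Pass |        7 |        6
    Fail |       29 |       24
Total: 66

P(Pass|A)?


P(Pass|A) = 7/(7+29) = 7/36

P = 7/36 ≈ 19.44%


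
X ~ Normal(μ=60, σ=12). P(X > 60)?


z = (60-60)/12 = 0.0
P(X > 60) = 1 - P(Z ≤ 0.0) = 1 - 0.5000 = 0.5000

P(X > 60) ≈ 0.5000


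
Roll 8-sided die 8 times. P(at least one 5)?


P(no 5)^8 = (7/8)^8 = 5764801/16777216
P(≥1) = 1 - 5764801/16777216 = 11012415/16777216

P = 11012415/16777216 ≈ 65.64%


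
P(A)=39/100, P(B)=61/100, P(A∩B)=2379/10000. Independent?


P(A)×P(B) = 2379/10000
P(A∩B) = 2379/10000
Equal ✓ → Independent

Yes, independent


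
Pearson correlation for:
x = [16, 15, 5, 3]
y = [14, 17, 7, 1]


n=4, Σx=39, Σy=39, Σxy=517, Σx²=515, Σy²=535
r = (4×517 - 39×39)/√((4×515 - 39²)(4×535 - 39²))
= 547/√(539×619) = 547/√333641 ≈ 547/577.6167 ≈ 0.9470

r ≈ 0.9470


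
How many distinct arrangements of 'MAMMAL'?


Letters: 6, freq: {'M': 3, 'A': 2, 'L': 1}
6!/(3!×2!×1!) = 720/12 = 60

60


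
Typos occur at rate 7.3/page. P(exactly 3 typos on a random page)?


Poisson(λ=7.3): P(X=3) = e^(-λ)×λ^k/k!
= e^(-7.3) × 7.3^3 / 3!
≈ 0.0006755387752 × 389.017 / 6 ≈ 0.043799

P(X=3) ≈ 0.043799 ≈ 4.38%


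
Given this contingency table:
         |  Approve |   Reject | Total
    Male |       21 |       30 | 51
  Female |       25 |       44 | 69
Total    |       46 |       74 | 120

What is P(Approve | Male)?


P(Approve | Male) = 21/(21+30) = 21/51 = 7/17

P(Approve|Male) = 7/17 ≈ 41.18%


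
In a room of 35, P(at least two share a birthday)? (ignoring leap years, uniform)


P(all different) = Π(365-i)/365 for i=0..34
= 0.185617
P(match) = 1 - 0.185617 = 0.814383

P ≈ 0.8144 ≈ 81.44%


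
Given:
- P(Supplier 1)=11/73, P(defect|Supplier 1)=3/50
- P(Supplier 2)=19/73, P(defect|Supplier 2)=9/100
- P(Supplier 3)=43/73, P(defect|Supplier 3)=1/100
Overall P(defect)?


P(B) = Σ P(B|Aᵢ)×P(Aᵢ)
  3/50×11/73 = 33/3650
  9/100×19/73 = 171/7300
  1/100×43/73 = 43/7300
Sum = 14/365

P(defect) = 14/365 ≈ 3.84%


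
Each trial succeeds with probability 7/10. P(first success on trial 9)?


Geometric: P(X=9) = (1-p)^(k-1)×p = (3/10)^8×7/10 = 45927/1000000000

P(X=9) = 45927/1000000000 ≈ 0.00%


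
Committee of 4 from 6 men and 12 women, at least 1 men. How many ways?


Count by #men:
  1M,3W: C(6,1)×C(12,3)=1320
  2M,2W: C(6,2)×C(12,2)=990
  3M,1W: C(6,3)×C(12,1)=240
  4M,0W: C(6,4)×C(12,0)=15
Total = 2565

2565


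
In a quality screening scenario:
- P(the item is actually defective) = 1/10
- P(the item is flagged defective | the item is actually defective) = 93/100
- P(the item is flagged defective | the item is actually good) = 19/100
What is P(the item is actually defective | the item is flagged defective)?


Using Bayes' theorem:
P(A|B) = P(B|A)·P(A) / P(B)

P(the item is flagged defective) = 93/100 × 1/10 + 19/100 × 9/10
= 93/1000 + 171/1000 = 33/125

P(the item is actually defective|the item is flagged defective) = (93/1000) / (33/125) = 31/88

P(the item is actually defective|the item is flagged defective) = 31/88 ≈ 35.23%


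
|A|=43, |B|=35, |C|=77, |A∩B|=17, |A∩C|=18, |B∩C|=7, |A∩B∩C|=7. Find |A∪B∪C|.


|A∪B∪C| = 43+35+77-17-18-7+7 = 120

|A∪B∪C| = 120


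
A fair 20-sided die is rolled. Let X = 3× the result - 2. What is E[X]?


E[die] = (1+20)/2 = 21/2
E[X] = 3×21/2 - 2 = 59/2

E[X] = 59/2


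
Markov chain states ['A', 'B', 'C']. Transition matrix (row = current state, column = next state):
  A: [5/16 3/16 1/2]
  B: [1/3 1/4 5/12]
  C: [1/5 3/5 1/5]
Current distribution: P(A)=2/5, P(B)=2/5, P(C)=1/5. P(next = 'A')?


P(next=A) = Σᵢ P(now=i)×P(i→A)
= 2/5×5/16 + 2/5×1/3 + 1/5×1/5
= 1/8 + 2/15 + 1/25 = 179/600

P = 179/600 ≈ 0.2983


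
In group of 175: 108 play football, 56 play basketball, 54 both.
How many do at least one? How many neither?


|A∪B| = 108+56-54 = 110
Neither = 175-110 = 65

At least one: 110; Neither: 65


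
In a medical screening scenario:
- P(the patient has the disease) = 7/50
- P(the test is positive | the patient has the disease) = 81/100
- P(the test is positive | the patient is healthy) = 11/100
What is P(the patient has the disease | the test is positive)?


Using Bayes' theorem:
P(A|B) = P(B|A)·P(A) / P(B)

P(the test is positive) = 81/100 × 7/50 + 11/100 × 43/50
= 567/5000 + 473/5000 = 26/125

P(the patient has the disease|the test is positive) = (567/5000) / (26/125) = 567/1040

P(the patient has the disease|the test is positive) = 567/1040 ≈ 54.52%


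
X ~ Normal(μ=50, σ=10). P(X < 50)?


z = (50-50)/10 = 0.0
P(Z < 0.0) = 0.5000

P(X < 50) ≈ 0.5000


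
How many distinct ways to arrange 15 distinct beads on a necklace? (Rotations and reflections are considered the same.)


Free circular arrangements: rotations and reflections both identified.
(n-1)!/2 = 14!/2 = 87178291200/2 = 43589145600

43589145600


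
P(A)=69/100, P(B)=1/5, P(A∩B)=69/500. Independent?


P(A)×P(B) = 69/500
P(A∩B) = 69/500
Equal ✓ → Independent

Yes, independent


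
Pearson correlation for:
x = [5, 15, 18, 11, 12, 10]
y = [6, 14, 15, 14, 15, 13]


n=6, Σx=71, Σy=77, Σxy=974, Σx²=939, Σy²=1047
r = (6×974 - 71×77)/√((6×939 - 71²)(6×1047 - 77²))
= 377/√(593×353) = 377/√209329 ≈ 377/457.5249 ≈ 0.8240

r ≈ 0.8240


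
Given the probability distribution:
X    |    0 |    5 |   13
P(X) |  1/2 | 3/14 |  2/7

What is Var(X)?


E[X] = 67/14
E[X²] = 751/14
Var(X) = E[X²] - (E[X])² = 751/14 - 4489/196 = 6025/196

Var(X) = 6025/196 ≈ 30.7398


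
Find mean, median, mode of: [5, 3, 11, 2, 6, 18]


Sorted: [2, 3, 5, 6, 11, 18]
Mean = 45/6 = 15/2
Median = 11/2
Freq: {5: 1, 3: 1, 11: 1, 2: 1, 6: 1, 18: 1}
Mode: No mode

Mean=15/2, Median=11/2, Mode=No mode


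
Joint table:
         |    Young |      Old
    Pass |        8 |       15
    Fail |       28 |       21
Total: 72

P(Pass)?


P(Pass) = (8+15)/72 = 23/72

P(Pass) = 23/72 ≈ 31.94%


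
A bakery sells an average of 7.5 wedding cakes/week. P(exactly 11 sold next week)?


Poisson(λ=7.5): P(X=11) = e^(-λ)×λ^k/k!
= e^(-7.5) × 7.5^11 / 11!
≈ 0.0005530843701 × 4223513603.21 / 39916800 ≈ 0.058521

P(X=11) ≈ 0.058521 ≈ 5.85%


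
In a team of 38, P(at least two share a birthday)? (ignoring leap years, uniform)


P(all different) = Π(365-i)/365 for i=0..37
= 0.135932
P(match) = 1 - 0.135932 = 0.864068

P ≈ 0.8641 ≈ 86.41%


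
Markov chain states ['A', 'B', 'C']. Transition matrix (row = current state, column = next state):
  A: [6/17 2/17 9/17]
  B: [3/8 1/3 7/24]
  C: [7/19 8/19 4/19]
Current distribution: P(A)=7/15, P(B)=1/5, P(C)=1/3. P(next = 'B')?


P(next=B) = Σᵢ P(now=i)×P(i→B)
= 7/15×2/17 + 1/5×1/3 + 1/3×8/19
= 14/255 + 1/15 + 8/57 = 423/1615

P = 423/1615 ≈ 0.2619


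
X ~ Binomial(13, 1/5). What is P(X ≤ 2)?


P(X ≤ 2) = Σ P(X=i) for i=0..2
P(X=0) = 67108864/1220703125
P(X=1) = 218103808/1220703125
P(X=2) = 327155712/1220703125
Sum = 612368384/1220703125

P(X ≤ 2) = 612368384/1220703125 ≈ 50.17%


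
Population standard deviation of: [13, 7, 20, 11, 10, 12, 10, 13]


Mean = 96/8 = 12
  (13-12)²=1
  (7-12)²=25
  (20-12)²=64
  (11-12)²=1
  (10-12)²=4
  (12-12)²=0
  (10-12)²=4
  (13-12)²=1
Σ(x-μ)² = 100
σ² = 100/8 = 25/2

σ = √(25/2) ≈ 3.5355


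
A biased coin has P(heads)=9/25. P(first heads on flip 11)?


Geometric: P(X=11) = (1-p)^(k-1)×p = (16/25)^10×9/25 = 9895604649984/2384185791015625

P(X=11) = 9895604649984/2384185791015625 ≈ 0.42%


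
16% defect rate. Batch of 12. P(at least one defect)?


P(all good) = (21/25)^12 = 7355827511386641/59604644775390625
P(≥1 defect) = 52248817264003984/59604644775390625

P = 52248817264003984/59604644775390625 ≈ 87.66%


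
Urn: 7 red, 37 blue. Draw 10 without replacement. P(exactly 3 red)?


Hypergeometric: C(7,3)×C(37,7)/C(44,10)
= 35×10295472/2481256778 = 63240/435461

P(X=3) = 63240/435461 ≈ 14.52%


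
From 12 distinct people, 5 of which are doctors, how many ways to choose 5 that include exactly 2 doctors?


Choose 2 of the 5 doctors and 3 of the other 7 people:
C(5,2)×C(7,3) = 10×35 = 350

350


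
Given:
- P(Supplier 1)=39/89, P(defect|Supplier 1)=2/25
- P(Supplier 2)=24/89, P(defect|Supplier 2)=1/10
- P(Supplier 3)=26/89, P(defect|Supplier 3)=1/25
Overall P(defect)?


P(B) = Σ P(B|Aᵢ)×P(Aᵢ)
  2/25×39/89 = 78/2225
  1/10×24/89 = 12/445
  1/25×26/89 = 26/2225
Sum = 164/2225

P(defect) = 164/2225 ≈ 7.37%


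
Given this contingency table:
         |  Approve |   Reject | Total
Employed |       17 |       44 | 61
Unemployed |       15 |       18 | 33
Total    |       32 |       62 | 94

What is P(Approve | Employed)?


P(Approve | Employed) = 17/(17+44) = 17/61

P(Approve|Employed) = 17/61 ≈ 27.87%


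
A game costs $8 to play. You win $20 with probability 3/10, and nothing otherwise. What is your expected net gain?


E[gain] = (20-8)×3/10 + (-8)×7/10
= 18/5 - 28/5 = -2

Expected net gain = $-2 ≈ $-2.00


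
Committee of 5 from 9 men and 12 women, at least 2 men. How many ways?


Count by #men:
  2M,3W: C(9,2)×C(12,3)=7920
  3M,2W: C(9,3)×C(12,2)=5544
  4M,1W: C(9,4)×C(12,1)=1512
  5M,0W: C(9,5)×C(12,0)=126
Total = 15102

15102


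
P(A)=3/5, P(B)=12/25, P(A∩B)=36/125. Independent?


P(A)×P(B) = 36/125
P(A∩B) = 36/125
Equal ✓ → Independent

Yes, independent


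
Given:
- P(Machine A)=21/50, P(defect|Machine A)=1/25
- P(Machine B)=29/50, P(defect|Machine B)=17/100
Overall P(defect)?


P(B) = Σ P(B|Aᵢ)×P(Aᵢ)
  1/25×21/50 = 21/1250
  17/100×29/50 = 493/5000
Sum = 577/5000

P(defect) = 577/5000 ≈ 11.54%


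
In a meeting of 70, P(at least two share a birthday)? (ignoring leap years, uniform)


P(all different) = Π(365-i)/365 for i=0..69
= 0.000840
P(match) = 1 - 0.000840 = 0.999160

P ≈ 0.9992 ≈ 99.92%


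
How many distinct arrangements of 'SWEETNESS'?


Letters: 9, freq: {'S': 3, 'W': 1, 'E': 3, 'T': 1, 'N': 1}
9!/(3!×1!×3!×1!×1!) = 362880/36 = 10080

10080


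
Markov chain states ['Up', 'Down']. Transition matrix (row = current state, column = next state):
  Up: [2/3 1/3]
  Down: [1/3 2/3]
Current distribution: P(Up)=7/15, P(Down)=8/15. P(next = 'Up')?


P(next=Up) = Σᵢ P(now=i)×P(i→Up)
= 7/15×2/3 + 8/15×1/3
= 14/45 + 8/45 = 22/45

P = 22/45 ≈ 0.4889


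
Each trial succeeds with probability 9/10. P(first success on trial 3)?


Geometric: P(X=3) = (1-p)^(k-1)×p = (1/10)^2×9/10 = 9/1000

P(X=3) = 9/1000 ≈ 0.90%


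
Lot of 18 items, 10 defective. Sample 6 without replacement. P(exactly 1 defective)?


Hypergeometric: C(10,1)×C(8,5)/C(18,6)
= 10×56/18564 = 20/663

P(X=1) = 20/663 ≈ 3.02%


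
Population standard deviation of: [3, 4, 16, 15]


Mean = 38/4 = 19/2
  (3-19/2)²=169/4
  (4-19/2)²=121/4
  (16-19/2)²=169/4
  (15-19/2)²=121/4
Σ(x-μ)² = 145
σ² = 145/4

σ = √(145/4) ≈ 6.0208


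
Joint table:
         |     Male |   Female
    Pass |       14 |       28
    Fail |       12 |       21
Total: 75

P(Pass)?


P(Pass) = (14+28)/75 = 42/75 = 14/25

P(Pass) = 14/25 ≈ 56.00%


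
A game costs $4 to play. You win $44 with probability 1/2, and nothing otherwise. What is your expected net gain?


E[gain] = (44-4)×1/2 + (-4)×1/2
= 20 - 2 = 18

Expected net gain = $18 ≈ $18.00


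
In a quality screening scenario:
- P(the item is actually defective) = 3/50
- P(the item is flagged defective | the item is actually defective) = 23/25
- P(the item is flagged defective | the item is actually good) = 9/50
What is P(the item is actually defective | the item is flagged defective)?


Using Bayes' theorem:
P(A|B) = P(B|A)·P(A) / P(B)

P(the item is flagged defective) = 23/25 × 3/50 + 9/50 × 47/50
= 69/1250 + 423/2500 = 561/2500

P(the item is actually defective|the item is flagged defective) = (69/1250) / (561/2500) = 46/187

P(the item is actually defective|the item is flagged defective) = 46/187 ≈ 24.60%


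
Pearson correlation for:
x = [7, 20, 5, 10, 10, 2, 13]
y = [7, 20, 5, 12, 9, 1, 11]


n=7, Σx=67, Σy=65, Σxy=829, Σx²=847, Σy²=821
r = (7×829 - 67×65)/√((7×847 - 67²)(7×821 - 65²))
= 1448/√(1440×1522) = 1448/√2191680 ≈ 1448/1480.4324 ≈ 0.9781

r ≈ 0.9781


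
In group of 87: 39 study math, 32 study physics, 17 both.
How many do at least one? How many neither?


|A∪B| = 39+32-17 = 54
Neither = 87-54 = 33

At least one: 54; Neither: 33


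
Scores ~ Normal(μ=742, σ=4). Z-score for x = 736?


z = (x - μ)/σ = (736 - 742)/4 = -1.5

z = -1.5


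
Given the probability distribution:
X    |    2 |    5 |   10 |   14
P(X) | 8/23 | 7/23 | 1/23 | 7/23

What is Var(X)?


E[X] = 159/23
E[X²] = 73
Var(X) = E[X²] - (E[X])² = 73 - 25281/529 = 13336/529

Var(X) = 13336/529 ≈ 25.2098


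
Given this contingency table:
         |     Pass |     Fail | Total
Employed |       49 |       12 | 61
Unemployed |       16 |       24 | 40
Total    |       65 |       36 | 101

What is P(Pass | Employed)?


P(Pass | Employed) = 49/(49+12) = 49/61

P(Pass|Employed) = 49/61 ≈ 80.33%


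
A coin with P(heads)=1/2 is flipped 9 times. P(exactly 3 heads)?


Binomial: P(X=3) = C(9,3)×p^3×(1-p)^6
= 84 × 1/8 × 1/64 = 21/128

P(X=3) = 21/128 ≈ 16.41%


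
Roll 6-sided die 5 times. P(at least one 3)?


P(no 3)^5 = (5/6)^5 = 3125/7776
P(≥1) = 1 - 3125/7776 = 4651/7776

P = 4651/7776 ≈ 59.81%


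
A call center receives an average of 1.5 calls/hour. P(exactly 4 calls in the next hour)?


Poisson(λ=1.5): P(X=4) = e^(-λ)×λ^k/k!
= e^(-1.5) × 1.5^4 / 4!
≈ 0.2231301601 × 5.0625 / 24 ≈ 0.047067

P(X=4) ≈ 0.047067 ≈ 4.71%


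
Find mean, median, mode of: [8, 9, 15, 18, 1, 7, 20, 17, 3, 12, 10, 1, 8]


Sorted: [1, 1, 3, 7, 8, 8, 9, 10, 12, 15, 17, 18, 20]
Mean = 129/13
Median = 9
Freq: {8: 2, 9: 1, 15: 1, 18: 1, 1: 2, 7: 1, 20: 1, 17: 1, 3: 1, 12: 1, 10: 1}
Mode: [1, 8]

Mean=129/13, Median=9, Mode=[1, 8]


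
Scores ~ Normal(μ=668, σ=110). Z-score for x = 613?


z = (x - μ)/σ = (613 - 668)/110 = -0.5

z = -0.5


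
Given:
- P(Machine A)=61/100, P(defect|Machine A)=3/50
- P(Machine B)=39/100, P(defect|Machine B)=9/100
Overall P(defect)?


P(B) = Σ P(B|Aᵢ)×P(Aᵢ)
  3/50×61/100 = 183/5000
  9/100×39/100 = 351/10000
Sum = 717/10000

P(defect) = 717/10000 ≈ 7.17%


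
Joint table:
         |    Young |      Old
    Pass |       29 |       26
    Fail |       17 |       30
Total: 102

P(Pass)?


P(Pass) = (29+26)/102 = 55/102

P(Pass) = 55/102 ≈ 53.92%


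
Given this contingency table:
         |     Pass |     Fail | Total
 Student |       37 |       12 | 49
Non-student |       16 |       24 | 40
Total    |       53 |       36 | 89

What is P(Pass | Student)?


P(Pass | Student) = 37/(37+12) = 37/49

P(Pass|Student) = 37/49 ≈ 75.51%


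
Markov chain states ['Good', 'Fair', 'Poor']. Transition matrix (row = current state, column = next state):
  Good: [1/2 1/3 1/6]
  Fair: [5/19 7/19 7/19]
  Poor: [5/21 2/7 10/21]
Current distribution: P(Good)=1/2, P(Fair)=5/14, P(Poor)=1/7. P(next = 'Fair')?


P(next=Fair) = Σᵢ P(now=i)×P(i→Fair)
= 1/2×1/3 + 5/14×7/19 + 1/7×2/7
= 1/6 + 5/38 + 2/49 = 947/2793

P = 947/2793 ≈ 0.3391


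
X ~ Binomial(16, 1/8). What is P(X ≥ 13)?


P(X ≥ 13) = Σ P(X=i) for i=13..16
P(X=13) = 12005/17592186044416
P(X=14) = 735/35184372088832
P(X=15) = 7/17592186044416
P(X=16) = 1/281474976710656
Sum = 198073/281474976710656

P(X ≥ 13) = 198073/281474976710656 ≈ 0.00%


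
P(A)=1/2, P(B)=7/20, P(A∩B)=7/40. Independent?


P(A)×P(B) = 7/40
P(A∩B) = 7/40
Equal ✓ → Independent

Yes, independent


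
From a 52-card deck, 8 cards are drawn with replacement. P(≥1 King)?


P(not a King) = 48/52 = 12/13
P(none in 8 draws) = (12/13)^8 = 429981696/815730721
P(≥1 King) = 1 - 429981696/815730721 = 385749025/815730721

P = 385749025/815730721 ≈ 47.29%


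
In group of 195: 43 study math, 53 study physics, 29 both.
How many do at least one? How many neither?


|A∪B| = 43+53-29 = 67
Neither = 195-67 = 128

At least one: 67; Neither: 128


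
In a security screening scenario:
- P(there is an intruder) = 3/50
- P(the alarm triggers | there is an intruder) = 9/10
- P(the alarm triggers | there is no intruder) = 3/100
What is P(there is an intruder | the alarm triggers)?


Using Bayes' theorem:
P(A|B) = P(B|A)·P(A) / P(B)

P(the alarm triggers) = 9/10 × 3/50 + 3/100 × 47/50
= 27/500 + 141/5000 = 411/5000

P(there is an intruder|the alarm triggers) = (27/500) / (411/5000) = 90/137

P(there is an intruder|the alarm triggers) = 90/137 ≈ 65.69%


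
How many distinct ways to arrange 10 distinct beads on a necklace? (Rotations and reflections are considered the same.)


Free circular arrangements: rotations and reflections both identified.
(n-1)!/2 = 9!/2 = 362880/2 = 181440

181440


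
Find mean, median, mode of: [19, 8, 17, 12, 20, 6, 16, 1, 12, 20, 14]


Sorted: [1, 6, 8, 12, 12, 14, 16, 17, 19, 20, 20]
Mean = 145/11
Median = 14
Freq: {19: 1, 8: 1, 17: 1, 12: 2, 20: 2, 6: 1, 16: 1, 1: 1, 14: 1}
Mode: [12, 20]

Mean=145/11, Median=14, Mode=[12, 20]


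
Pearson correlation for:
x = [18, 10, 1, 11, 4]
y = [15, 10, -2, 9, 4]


n=5, Σx=44, Σy=36, Σxy=483, Σx²=562, Σy²=426
r = (5×483 - 44×36)/√((5×562 - 44²)(5×426 - 36²))
= 831/√(874×834) = 831/√728916 ≈ 831/853.7658 ≈ 0.9733

r ≈ 0.9733


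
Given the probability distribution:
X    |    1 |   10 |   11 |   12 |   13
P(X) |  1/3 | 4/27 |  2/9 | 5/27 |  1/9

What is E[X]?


E[X] = Σ x·P(X=x)
= (1)×(1/3) + (10)×(4/27) + (11)×(2/9) + (12)×(5/27) + (13)×(1/9)
= 214/27

E[X] = 214/27


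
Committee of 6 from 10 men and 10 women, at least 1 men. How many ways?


Count by #men:
  1M,5W: C(10,1)×C(10,5)=2520
  2M,4W: C(10,2)×C(10,4)=9450
  3M,3W: C(10,3)×C(10,3)=14400
  4M,2W: C(10,4)×C(10,2)=9450
  5M,1W: C(10,5)×C(10,1)=2520
  6M,0W: C(10,6)×C(10,0)=210
Total = 38550

38550


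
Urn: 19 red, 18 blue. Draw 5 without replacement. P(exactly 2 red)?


Hypergeometric: C(19,2)×C(18,3)/C(37,5)
= 171×816/435897 = 912/2849

P(X=2) = 912/2849 ≈ 32.01%


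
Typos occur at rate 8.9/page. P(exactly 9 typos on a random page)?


Poisson(λ=8.9): P(X=9) = e^(-λ)×λ^k/k!
= e^(-8.9) × 8.9^9 / 9!
≈ 0.0001363889265 × 350356403.707 / 362880 ≈ 0.131682

P(X=9) ≈ 0.131682 ≈ 13.17%


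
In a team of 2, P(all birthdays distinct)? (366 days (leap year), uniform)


P(all different) = Π(366-i)/366 for i=0..1
= (366/366)×(365/366)×...×(365/366)
= 0.997268

P ≈ 0.9973 ≈ 99.73%


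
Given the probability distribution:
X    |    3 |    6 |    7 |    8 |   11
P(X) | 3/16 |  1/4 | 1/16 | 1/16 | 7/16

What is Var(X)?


E[X] = 125/16
E[X²] = 1131/16
Var(X) = E[X²] - (E[X])² = 1131/16 - 15625/256 = 2471/256

Var(X) = 2471/256 ≈ 9.6523


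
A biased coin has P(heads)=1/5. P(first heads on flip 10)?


Geometric: P(X=10) = (1-p)^(k-1)×p = (4/5)^9×1/5 = 262144/9765625

P(X=10) = 262144/9765625 ≈ 2.68%


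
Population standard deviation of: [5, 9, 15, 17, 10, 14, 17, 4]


Mean = 91/8
  (5-91/8)²=2601/64
  (9-91/8)²=361/64
  (15-91/8)²=841/64
  (17-91/8)²=2025/64
  (10-91/8)²=121/64
  (14-91/8)²=441/64
  (17-91/8)²=2025/64
  (4-91/8)²=3481/64
Σ(x-μ)² = 1487/8
σ² = (1487/8)/8 = 1487/64

σ = √(1487/64) ≈ 4.8202


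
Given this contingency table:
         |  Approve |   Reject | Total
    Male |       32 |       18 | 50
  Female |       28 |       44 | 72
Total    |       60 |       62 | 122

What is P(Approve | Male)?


P(Approve | Male) = 32/(32+18) = 32/50 = 16/25

P(Approve|Male) = 16/25 ≈ 64.00%


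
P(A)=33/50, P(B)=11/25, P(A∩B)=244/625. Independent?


P(A)×P(B) = 363/1250
P(A∩B) = 244/625
Not equal → NOT independent

No, not independent


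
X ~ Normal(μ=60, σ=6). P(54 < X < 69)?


z₁=(54-60)/6=-1.0, z₂=(69-60)/6=1.5
P = Φ(1.5) - Φ(-1.0) = 0.933193 - 0.158655 = 0.774538 ≈ 0.7745

P(54 < X < 69) ≈ 0.7745


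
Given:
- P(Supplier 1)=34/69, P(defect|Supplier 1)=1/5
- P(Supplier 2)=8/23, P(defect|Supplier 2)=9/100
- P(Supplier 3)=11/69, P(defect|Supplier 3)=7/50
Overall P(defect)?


P(B) = Σ P(B|Aᵢ)×P(Aᵢ)
  1/5×34/69 = 34/345
  9/100×8/23 = 18/575
  7/50×11/69 = 77/3450
Sum = 7/46

P(defect) = 7/46 ≈ 15.22%


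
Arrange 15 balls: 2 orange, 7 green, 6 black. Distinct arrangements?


15!/(2!×7!×6!) = 180180

180180


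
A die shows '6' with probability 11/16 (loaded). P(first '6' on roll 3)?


Geometric: P(X=3) = (1-p)^(k-1)×p = (5/16)^2×11/16 = 275/4096

P(X=3) = 275/4096 ≈ 6.71%


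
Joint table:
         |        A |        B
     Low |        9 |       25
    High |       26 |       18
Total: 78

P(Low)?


P(Low) = (9+25)/78 = 34/78 = 17/39

P(Low) = 17/39 ≈ 43.59%


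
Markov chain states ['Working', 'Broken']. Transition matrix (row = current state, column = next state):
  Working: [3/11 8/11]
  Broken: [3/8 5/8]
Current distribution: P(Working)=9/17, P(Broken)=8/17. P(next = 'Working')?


P(next=Working) = Σᵢ P(now=i)×P(i→Working)
= 9/17×3/11 + 8/17×3/8
= 27/187 + 3/17 = 60/187

P = 60/187 ≈ 0.3209


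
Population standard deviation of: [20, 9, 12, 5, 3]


Mean = 49/5
  (20-49/5)²=2601/25
  (9-49/5)²=16/25
  (12-49/5)²=121/25
  (5-49/5)²=576/25
  (3-49/5)²=1156/25
Σ(x-μ)² = 894/5
σ² = (894/5)/5 = 894/25

σ = √(894/25) ≈ 5.9800


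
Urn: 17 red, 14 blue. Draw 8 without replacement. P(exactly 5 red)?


Hypergeometric: C(17,5)×C(14,3)/C(31,8)
= 6188×364/7888725 = 173264/606825

P(X=5) = 173264/606825 ≈ 28.55%


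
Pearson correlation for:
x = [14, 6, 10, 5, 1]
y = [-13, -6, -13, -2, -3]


n=5, Σx=36, Σy=-37, Σxy=-361, Σx²=358, Σy²=387
r = (5×(-361) - 36×(-37))/√((5×358 - 36²)(5×387 - (-37)²))
= -473/√(494×566) = -473/√279604 ≈ -473/528.7759 ≈ -0.8945

r ≈ -0.8945


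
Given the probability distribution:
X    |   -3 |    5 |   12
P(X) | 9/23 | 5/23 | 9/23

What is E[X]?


E[X] = Σ x·P(X=x)
= (-3)×(9/23) + (5)×(5/23) + (12)×(9/23)
= 106/23

E[X] = 106/23


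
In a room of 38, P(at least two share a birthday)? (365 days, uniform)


P(all different) = Π(365-i)/365 for i=0..37
= 0.135932
P(match) = 1 - 0.135932 = 0.864068

P ≈ 0.8641 ≈ 86.41%


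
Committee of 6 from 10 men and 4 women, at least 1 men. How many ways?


Count by #men:
  2M,4W: C(10,2)×C(4,4)=45
  3M,3W: C(10,3)×C(4,3)=480
  4M,2W: C(10,4)×C(4,2)=1260
  5M,1W: C(10,5)×C(4,1)=1008
  6M,0W: C(10,6)×C(4,0)=210
Total = 3003

3003


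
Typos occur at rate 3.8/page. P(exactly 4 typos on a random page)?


Poisson(λ=3.8): P(X=4) = e^(-λ)×λ^k/k!
= e^(-3.8) × 3.8^4 / 4!
≈ 0.02237077186 × 208.5136 / 24 ≈ 0.194359

P(X=4) ≈ 0.194359 ≈ 19.44%


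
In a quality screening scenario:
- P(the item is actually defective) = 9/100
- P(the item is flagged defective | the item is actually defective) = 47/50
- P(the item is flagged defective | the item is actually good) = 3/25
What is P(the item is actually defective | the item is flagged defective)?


Using Bayes' theorem:
P(A|B) = P(B|A)·P(A) / P(B)

P(the item is flagged defective) = 47/50 × 9/100 + 3/25 × 91/100
= 423/5000 + 273/2500 = 969/5000

P(the item is actually defective|the item is flagged defective) = (423/5000) / (969/5000) = 141/323

P(the item is actually defective|the item is flagged defective) = 141/323 ≈ 43.65%
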